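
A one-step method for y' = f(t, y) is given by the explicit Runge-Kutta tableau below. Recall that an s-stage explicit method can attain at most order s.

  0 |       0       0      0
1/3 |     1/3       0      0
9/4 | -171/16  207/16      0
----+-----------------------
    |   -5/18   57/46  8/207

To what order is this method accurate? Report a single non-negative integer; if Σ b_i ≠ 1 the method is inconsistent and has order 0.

b = (-5/18, 57/46, 8/207)
c = (0, 1/3, 9/4)
Ac = (0, 0, 69/16)
Σ b_i: (-5/18)·1 + 57/46·1 + 8/207·1 = 1 ✓
b·c: 57/46·1/3 + 8/207·9/4 = 1/2 ✓
b·c²: 57/46·1/9 + 8/207·81/16 = 1/3 ✓
b·Ac: 8/207·69/16 = 1/6 ✓; 3 stages ⇒ order 3.

3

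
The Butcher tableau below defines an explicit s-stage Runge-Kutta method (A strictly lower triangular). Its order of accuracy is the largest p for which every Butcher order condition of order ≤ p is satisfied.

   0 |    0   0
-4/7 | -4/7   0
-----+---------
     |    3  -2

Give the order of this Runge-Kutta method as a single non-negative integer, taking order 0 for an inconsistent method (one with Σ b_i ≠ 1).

1

b = (3, -2)
c = (0, -4/7)
Σ b_i: 3·1 + (-2)·1 = 1 ✓
b·c: (-2)·(-4/7) = 8/7 ≠ 1/2 ⇒ order 1.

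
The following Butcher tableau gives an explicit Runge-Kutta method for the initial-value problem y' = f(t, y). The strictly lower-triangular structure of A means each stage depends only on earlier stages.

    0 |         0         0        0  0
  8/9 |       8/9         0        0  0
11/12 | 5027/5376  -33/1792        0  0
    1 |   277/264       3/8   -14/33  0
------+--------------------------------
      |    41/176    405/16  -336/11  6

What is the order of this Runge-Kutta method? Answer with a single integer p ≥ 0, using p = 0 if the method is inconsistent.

4

b = (41/176, 405/16, -336/11, 6)
c = (0, 8/9, 11/12, 1)
Ac = (0, 0, -11/672, -1/18)
Σ b_i: 41/176·1 + 405/16·1 + (-336/11)·1 + 6·1 = 1 ✓
b·c: 405/16·8/9 + (-336/11)·11/12 + 6·1 = 1/2 ✓
b·c²: 405/16·64/81 + (-336/11)·121/144 + 6·1 = 1/3 ✓
b·Ac: (-336/11)·(-11/672) + 6·(-1/18) = 1/6 ✓
b·c³: 405/16·512/729 + (-336/11)·1331/1728 + 6·1 = 1/4 ✓
b·(c∘Ac): (-336/11)·(-121/8064) + 6·(-1/18) = 1/8 ✓
b·Ac²: (-336/11)·(-11/756) + 6·(-13/216) = 1/12 ✓
b·A²c: 6·1/144 = 1/24 ✓; 4 stages ⇒ order 4.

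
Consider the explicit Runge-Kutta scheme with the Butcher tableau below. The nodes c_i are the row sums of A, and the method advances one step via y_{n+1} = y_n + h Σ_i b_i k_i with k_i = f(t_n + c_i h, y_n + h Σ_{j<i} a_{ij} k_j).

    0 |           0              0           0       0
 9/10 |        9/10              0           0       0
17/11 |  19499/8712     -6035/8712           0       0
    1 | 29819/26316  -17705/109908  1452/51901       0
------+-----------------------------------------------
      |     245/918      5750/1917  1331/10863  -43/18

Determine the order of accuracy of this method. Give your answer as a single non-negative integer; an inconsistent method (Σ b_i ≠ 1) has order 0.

b = (245/918, 5750/1917, 1331/10863, -43/18)
c = (0, 9/10, 17/11, 1)
Ac = (0, 0, -1207/1936, -35/344)
Σ b_i: 245/918·1 + 5750/1917·1 + 1331/10863·1 + (-43/18)·1 = 1 ✓
b·c: 5750/1917·9/10 + 1331/10863·17/11 + (-43/18)·1 = 1/2 ✓
b·c²: 5750/1917·81/100 + 1331/10863·289/121 + (-43/18)·1 = 1/3 ✓
b·Ac: 1331/10863·(-1207/1936) + (-43/18)·(-35/344) = 1/6 ✓
b·c³: 5750/1917·729/1000 + 1331/10863·4913/1331 + (-43/18)·1 = 1/4 ✓
b·(c∘Ac): 1331/10863·(-20519/21296) + (-43/18)·(-35/344) = 1/8 ✓
b·Ac²: 1331/10863·(-10863/19360) + (-43/18)·(-219/3440) = 1/12 ✓
b·A²c: (-43/18)·(-3/172) = 1/24 ✓; 4 stages ⇒ order 4.

4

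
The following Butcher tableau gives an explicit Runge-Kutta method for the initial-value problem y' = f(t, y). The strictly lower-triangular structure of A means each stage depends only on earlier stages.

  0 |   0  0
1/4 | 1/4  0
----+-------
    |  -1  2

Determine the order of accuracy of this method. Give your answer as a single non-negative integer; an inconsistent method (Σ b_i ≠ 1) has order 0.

b = (-1, 2)
c = (0, 1/4)
Σ b_i: (-1)·1 + 2·1 = 1 ✓
b·c: 2·1/4 = 1/2 ✓; 2 stages ⇒ order 2.

2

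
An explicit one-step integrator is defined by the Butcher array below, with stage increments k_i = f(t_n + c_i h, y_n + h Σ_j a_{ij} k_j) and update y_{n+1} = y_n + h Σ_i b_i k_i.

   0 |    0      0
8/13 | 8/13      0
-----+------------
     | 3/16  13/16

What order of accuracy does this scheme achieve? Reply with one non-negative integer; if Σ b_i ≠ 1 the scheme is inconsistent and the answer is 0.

2

b = (3/16, 13/16)
c = (0, 8/13)
Σ b_i: 3/16·1 + 13/16·1 = 1 ✓
b·c: 13/16·8/13 = 1/2 ✓; 2 stages ⇒ order 2.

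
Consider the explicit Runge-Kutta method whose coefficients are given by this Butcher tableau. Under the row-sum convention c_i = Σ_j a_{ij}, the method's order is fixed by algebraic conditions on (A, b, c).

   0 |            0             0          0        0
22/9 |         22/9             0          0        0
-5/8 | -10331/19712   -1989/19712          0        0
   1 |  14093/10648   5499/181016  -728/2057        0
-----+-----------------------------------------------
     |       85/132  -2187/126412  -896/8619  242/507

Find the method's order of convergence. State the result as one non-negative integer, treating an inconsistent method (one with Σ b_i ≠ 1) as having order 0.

4

b = (85/132, -2187/126412, -896/8619, 242/507)
c = (0, 22/9, -5/8, 1)
Ac = (0, 0, -221/896, 13/44)
Σ b_i: 85/132·1 + (-2187/126412)·1 + (-896/8619)·1 + 242/507·1 = 1 ✓
b·c: (-2187/126412)·22/9 + (-896/8619)·(-5/8) + 242/507·1 = 1/2 ✓
b·c²: (-2187/126412)·484/81 + (-896/8619)·25/64 + 242/507·1 = 1/3 ✓
b·Ac: (-896/8619)·(-221/896) + 242/507·13/44 = 1/6 ✓
b·c³: (-2187/126412)·10648/729 + (-896/8619)·(-125/512) + 242/507·1 = 1/4 ✓
b·(c∘Ac): (-896/8619)·1105/7168 + 242/507·13/44 = 1/8 ✓
b·Ac²: (-896/8619)·(-2431/4032) + 242/507·377/8712 = 1/12 ✓
b·A²c: 242/507·169/1936 = 1/24 ✓; 4 stages ⇒ order 4.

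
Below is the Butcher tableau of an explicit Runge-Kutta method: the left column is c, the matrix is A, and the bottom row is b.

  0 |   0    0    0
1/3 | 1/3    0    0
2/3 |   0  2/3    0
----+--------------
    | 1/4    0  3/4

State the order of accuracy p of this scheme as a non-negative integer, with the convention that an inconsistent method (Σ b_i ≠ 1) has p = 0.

b = (1/4, 0, 3/4)
c = (0, 1/3, 2/3)
Ac = (0, 0, 2/9)
Σ b_i: 1/4·1 + 3/4·1 = 1 ✓
b·c: 3/4·2/3 = 1/2 ✓
b·c²: 3/4·4/9 = 1/3 ✓
b·Ac: 3/4·2/9 = 1/6 ✓; 3 stages ⇒ order 3.

3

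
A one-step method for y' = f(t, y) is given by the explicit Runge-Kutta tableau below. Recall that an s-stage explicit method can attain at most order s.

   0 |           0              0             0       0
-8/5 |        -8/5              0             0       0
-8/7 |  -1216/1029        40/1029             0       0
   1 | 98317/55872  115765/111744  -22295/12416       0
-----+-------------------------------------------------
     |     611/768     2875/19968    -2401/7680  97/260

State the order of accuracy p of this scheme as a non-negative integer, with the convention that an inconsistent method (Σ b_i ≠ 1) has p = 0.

4

b = (611/768, 2875/19968, -2401/7680, 97/260)
c = (0, -8/5, -8/7, 1)
Ac = (0, 0, -64/1029, 689/1746)
Σ b_i: 611/768·1 + 2875/19968·1 + (-2401/7680)·1 + 97/260·1 = 1 ✓
b·c: 2875/19968·(-8/5) + (-2401/7680)·(-8/7) + 97/260·1 = 1/2 ✓
b·c²: 2875/19968·64/25 + (-2401/7680)·64/49 + 97/260·1 = 1/3 ✓
b·Ac: (-2401/7680)·(-64/1029) + 97/260·689/1746 = 1/6 ✓
b·c³: 2875/19968·(-512/125) + (-2401/7680)·(-512/343) + 97/260·1 = 1/4 ✓
b·(c∘Ac): (-2401/7680)·512/7203 + 97/260·689/1746 = 1/8 ✓
b·Ac²: (-2401/7680)·512/5145 + 97/260·1339/4365 = 1/12 ✓
b·A²c: 97/260·65/582 = 1/24 ✓; 4 stages ⇒ order 4.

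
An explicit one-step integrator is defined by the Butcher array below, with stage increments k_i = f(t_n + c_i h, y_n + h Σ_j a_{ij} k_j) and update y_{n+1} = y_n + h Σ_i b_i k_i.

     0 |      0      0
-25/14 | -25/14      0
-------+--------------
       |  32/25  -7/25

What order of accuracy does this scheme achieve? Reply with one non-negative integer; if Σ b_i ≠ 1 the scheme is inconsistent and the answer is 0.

b = (32/25, -7/25)
c = (0, -25/14)
Σ b_i: 32/25·1 + (-7/25)·1 = 1 ✓
b·c: (-7/25)·(-25/14) = 1/2 ✓; 2 stages ⇒ order 2.

2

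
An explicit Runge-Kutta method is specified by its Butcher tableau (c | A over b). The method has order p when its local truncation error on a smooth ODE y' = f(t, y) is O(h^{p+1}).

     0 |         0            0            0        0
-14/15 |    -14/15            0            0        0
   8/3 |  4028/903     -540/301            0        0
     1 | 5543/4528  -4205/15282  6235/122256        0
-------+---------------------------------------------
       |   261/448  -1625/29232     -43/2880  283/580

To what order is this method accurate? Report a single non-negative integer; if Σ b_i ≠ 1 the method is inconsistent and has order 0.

4

b = (261/448, -1625/29232, -43/2880, 283/580)
c = (0, -14/15, 8/3, 1)
Ac = (0, 0, 72/43, 667/1698)
Σ b_i: 261/448·1 + (-1625/29232)·1 + (-43/2880)·1 + 283/580·1 = 1 ✓
b·c: (-1625/29232)·(-14/15) + (-43/2880)·8/3 + 283/580·1 = 1/2 ✓
b·c²: (-1625/29232)·196/225 + (-43/2880)·64/9 + 283/580·1 = 1/3 ✓
b·Ac: (-43/2880)·72/43 + 283/580·667/1698 = 1/6 ✓
b·c³: (-1625/29232)·(-2744/3375) + (-43/2880)·512/27 + 283/580·1 = 1/4 ✓
b·(c∘Ac): (-43/2880)·192/43 + 283/580·667/1698 = 1/8 ✓
b·Ac²: (-43/2880)·(-336/215) + 283/580·174/1415 = 1/12 ✓
b·A²c: 283/580·145/1698 = 1/24 ✓; 4 stages ⇒ order 4.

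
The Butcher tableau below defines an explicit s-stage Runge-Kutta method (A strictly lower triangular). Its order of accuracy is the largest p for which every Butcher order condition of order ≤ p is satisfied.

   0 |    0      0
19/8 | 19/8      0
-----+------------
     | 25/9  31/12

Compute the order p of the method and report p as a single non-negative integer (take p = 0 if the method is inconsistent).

0

b = (25/9, 31/12)
c = (0, 19/8)
Σ b_i: 25/9·1 + 31/12·1 = 193/36 ≠ 1 ⇒ order 0.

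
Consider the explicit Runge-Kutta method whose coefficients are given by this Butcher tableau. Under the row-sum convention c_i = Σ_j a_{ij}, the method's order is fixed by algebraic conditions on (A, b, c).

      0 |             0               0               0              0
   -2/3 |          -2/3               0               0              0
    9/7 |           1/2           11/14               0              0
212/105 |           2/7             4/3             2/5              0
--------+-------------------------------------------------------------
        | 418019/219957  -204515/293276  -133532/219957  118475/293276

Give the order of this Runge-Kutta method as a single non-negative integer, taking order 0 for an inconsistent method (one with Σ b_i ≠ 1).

b = (418019/219957, -204515/293276, -133532/219957, 118475/293276)
c = (0, -2/3, 9/7, 212/105)
Ac = (0, 0, -11/21, -118/315)
Σ b_i: 418019/219957·1 + (-204515/293276)·1 + (-133532/219957)·1 + 118475/293276·1 = 1 ✓
b·c: (-204515/293276)·(-2/3) + (-133532/219957)·9/7 + 118475/293276·212/105 = 1/2 ✓
b·c²: (-204515/293276)·4/9 + (-133532/219957)·81/49 + 118475/293276·44944/11025 = 1/3 ✓
b·Ac: (-133532/219957)·(-11/21) + 118475/293276·(-118/315) = 1/6 ✓
b·c³: (-204515/293276)·(-8/27) + (-133532/219957)·729/343 + 118475/293276·9528128/1157625 = 17254918/7698495 ≠ 1/4 ⇒ order 3.
b·(c∘Ac): (-133532/219957)·(-33/49) + 118475/293276·(-25016/33075) = 1431614/13857291 ≠ 1/8
b·Ac²: (-133532/219957)·22/63 + 118475/293276·8294/6615 = 2720729/9238194 ≠ 1/12
b·A²c: 118475/293276·(-22/105) = -37235/439914 ≠ 1/24

3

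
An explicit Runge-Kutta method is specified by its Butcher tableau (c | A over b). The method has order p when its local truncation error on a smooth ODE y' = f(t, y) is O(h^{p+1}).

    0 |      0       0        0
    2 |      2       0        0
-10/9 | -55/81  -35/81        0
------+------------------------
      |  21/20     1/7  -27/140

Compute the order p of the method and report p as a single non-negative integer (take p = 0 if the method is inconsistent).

3

b = (21/20, 1/7, -27/140)
c = (0, 2, -10/9)
Ac = (0, 0, -70/81)
Σ b_i: 21/20·1 + 1/7·1 + (-27/140)·1 = 1 ✓
b·c: 1/7·2 + (-27/140)·(-10/9) = 1/2 ✓
b·c²: 1/7·4 + (-27/140)·100/81 = 1/3 ✓
b·Ac: (-27/140)·(-70/81) = 1/6 ✓; 3 stages ⇒ order 3.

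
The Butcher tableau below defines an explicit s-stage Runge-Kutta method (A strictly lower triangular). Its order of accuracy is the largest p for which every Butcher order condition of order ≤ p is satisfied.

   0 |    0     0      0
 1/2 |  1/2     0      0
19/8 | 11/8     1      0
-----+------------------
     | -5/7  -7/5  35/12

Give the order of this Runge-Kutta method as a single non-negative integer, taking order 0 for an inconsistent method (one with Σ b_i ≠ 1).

0

b = (-5/7, -7/5, 35/12)
c = (0, 1/2, 19/8)
Ac = (0, 0, 1/2)
Σ b_i: (-5/7)·1 + (-7/5)·1 + 35/12·1 = 337/420 ≠ 1 ⇒ order 0.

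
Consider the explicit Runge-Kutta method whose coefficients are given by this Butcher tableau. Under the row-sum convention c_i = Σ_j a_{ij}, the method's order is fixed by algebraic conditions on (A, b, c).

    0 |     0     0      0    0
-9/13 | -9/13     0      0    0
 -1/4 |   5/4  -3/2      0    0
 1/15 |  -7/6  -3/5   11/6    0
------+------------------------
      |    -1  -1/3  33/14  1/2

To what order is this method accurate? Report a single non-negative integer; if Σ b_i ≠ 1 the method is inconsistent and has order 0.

0

b = (-1, -1/3, 33/14, 1/2)
c = (0, -9/13, -1/4, 1/15)
Ac = (0, 0, 27/26, -67/1560)
Σ b_i: (-1)·1 + (-1/3)·1 + 33/14·1 + 1/2·1 = 32/21 ≠ 1 ⇒ order 0.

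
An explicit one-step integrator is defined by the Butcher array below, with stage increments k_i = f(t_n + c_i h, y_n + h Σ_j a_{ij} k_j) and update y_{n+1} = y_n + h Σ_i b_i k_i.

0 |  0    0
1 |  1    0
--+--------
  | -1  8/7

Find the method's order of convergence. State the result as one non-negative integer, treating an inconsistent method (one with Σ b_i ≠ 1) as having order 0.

0

b = (-1, 8/7)
c = (0, 1)
Σ b_i: (-1)·1 + 8/7·1 = 1/7 ≠ 1 ⇒ order 0.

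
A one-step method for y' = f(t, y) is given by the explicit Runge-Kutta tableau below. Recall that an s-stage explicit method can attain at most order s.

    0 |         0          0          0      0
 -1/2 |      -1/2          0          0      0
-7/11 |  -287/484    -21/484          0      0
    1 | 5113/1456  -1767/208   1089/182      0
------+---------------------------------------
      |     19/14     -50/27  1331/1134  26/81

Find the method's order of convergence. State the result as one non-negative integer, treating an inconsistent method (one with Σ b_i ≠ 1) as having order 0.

b = (19/14, -50/27, 1331/1134, 26/81)
c = (0, -1/2, -7/11, 1)
Ac = (0, 0, 21/968, 183/416)
Σ b_i: 19/14·1 + (-50/27)·1 + 1331/1134·1 + 26/81·1 = 1 ✓
b·c: (-50/27)·(-1/2) + 1331/1134·(-7/11) + 26/81·1 = 1/2 ✓
b·c²: (-50/27)·1/4 + 1331/1134·49/121 + 26/81·1 = 1/3 ✓
b·Ac: 1331/1134·21/968 + 26/81·183/416 = 1/6 ✓
b·c³: (-50/27)·(-1/8) + 1331/1134·(-343/1331) + 26/81·1 = 1/4 ✓
b·(c∘Ac): 1331/1134·(-147/10648) + 26/81·183/416 = 1/8 ✓
b·Ac²: 1331/1134·(-21/1936) + 26/81·249/832 = 1/12 ✓
b·A²c: 26/81·27/208 = 1/24 ✓; 4 stages ⇒ order 4.

4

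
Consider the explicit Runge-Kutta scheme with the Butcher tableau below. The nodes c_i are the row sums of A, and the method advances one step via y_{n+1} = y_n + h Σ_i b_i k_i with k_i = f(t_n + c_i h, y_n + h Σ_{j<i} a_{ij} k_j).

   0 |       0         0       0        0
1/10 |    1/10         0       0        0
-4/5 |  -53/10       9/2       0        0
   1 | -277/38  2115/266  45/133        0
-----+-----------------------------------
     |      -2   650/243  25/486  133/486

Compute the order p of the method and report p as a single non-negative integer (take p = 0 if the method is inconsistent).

b = (-2, 650/243, 25/486, 133/486)
c = (0, 1/10, -4/5, 1)
Ac = (0, 0, 9/20, 279/532)
Σ b_i: (-2)·1 + 650/243·1 + 25/486·1 + 133/486·1 = 1 ✓
b·c: 650/243·1/10 + 25/486·(-4/5) + 133/486·1 = 1/2 ✓
b·c²: 650/243·1/100 + 25/486·16/25 + 133/486·1 = 1/3 ✓
b·Ac: 25/486·9/20 + 133/486·279/532 = 1/6 ✓
b·c³: 650/243·1/1000 + 25/486·(-64/125) + 133/486·1 = 1/4 ✓
b·(c∘Ac): 25/486·(-9/25) + 133/486·279/532 = 1/8 ✓
b·Ac²: 25/486·9/200 + 133/486·45/152 = 1/12 ✓
b·A²c: 133/486·81/532 = 1/24 ✓; 4 stages ⇒ order 4.

4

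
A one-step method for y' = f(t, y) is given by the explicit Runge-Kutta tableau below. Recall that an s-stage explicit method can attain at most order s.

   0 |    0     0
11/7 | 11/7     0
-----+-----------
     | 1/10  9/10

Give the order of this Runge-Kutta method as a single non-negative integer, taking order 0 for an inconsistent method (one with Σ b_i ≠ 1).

b = (1/10, 9/10)
c = (0, 11/7)
Σ b_i: 1/10·1 + 9/10·1 = 1 ✓
b·c: 9/10·11/7 = 99/70 ≠ 1/2 ⇒ order 1.

1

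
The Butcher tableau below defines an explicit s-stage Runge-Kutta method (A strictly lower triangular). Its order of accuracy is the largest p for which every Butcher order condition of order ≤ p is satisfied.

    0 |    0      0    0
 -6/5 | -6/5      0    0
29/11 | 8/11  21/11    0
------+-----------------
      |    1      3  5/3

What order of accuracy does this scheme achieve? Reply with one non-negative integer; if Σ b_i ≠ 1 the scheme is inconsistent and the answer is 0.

0

b = (1, 3, 5/3)
c = (0, -6/5, 29/11)
Ac = (0, 0, -126/55)
Σ b_i: 1·1 + 3·1 + 5/3·1 = 17/3 ≠ 1 ⇒ order 0.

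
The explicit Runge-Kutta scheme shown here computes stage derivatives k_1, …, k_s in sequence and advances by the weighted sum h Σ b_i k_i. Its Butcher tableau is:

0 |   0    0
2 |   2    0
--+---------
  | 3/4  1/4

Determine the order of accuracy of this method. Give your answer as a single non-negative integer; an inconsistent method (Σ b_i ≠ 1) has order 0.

2

b = (3/4, 1/4)
c = (0, 2)
Σ b_i: 3/4·1 + 1/4·1 = 1 ✓
b·c: 1/4·2 = 1/2 ✓; 2 stages ⇒ order 2.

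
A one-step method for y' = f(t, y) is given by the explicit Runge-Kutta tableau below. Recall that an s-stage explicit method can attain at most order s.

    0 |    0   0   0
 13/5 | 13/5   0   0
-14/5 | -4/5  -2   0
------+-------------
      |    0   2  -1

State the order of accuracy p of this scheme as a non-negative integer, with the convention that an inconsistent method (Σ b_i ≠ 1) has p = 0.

b = (0, 2, -1)
c = (0, 13/5, -14/5)
Ac = (0, 0, -26/5)
Σ b_i: 2·1 + (-1)·1 = 1 ✓
b·c: 2·13/5 + (-1)·(-14/5) = 8 ≠ 1/2 ⇒ order 1.

1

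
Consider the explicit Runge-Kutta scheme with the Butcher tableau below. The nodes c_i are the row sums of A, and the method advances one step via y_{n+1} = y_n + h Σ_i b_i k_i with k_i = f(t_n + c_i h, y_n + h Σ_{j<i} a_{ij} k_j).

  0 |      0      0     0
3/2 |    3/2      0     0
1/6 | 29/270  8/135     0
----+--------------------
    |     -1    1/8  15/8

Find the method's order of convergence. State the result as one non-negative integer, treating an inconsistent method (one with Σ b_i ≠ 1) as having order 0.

3

b = (-1, 1/8, 15/8)
c = (0, 3/2, 1/6)
Ac = (0, 0, 4/45)
Σ b_i: (-1)·1 + 1/8·1 + 15/8·1 = 1 ✓
b·c: 1/8·3/2 + 15/8·1/6 = 1/2 ✓
b·c²: 1/8·9/4 + 15/8·1/36 = 1/3 ✓
b·Ac: 15/8·4/45 = 1/6 ✓; 3 stages ⇒ order 3.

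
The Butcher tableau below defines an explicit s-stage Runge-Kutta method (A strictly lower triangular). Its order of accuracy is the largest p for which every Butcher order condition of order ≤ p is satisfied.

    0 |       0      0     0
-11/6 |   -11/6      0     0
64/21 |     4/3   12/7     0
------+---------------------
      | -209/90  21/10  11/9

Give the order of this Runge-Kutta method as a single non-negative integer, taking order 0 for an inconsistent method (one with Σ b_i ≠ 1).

1

b = (-209/90, 21/10, 11/9)
c = (0, -11/6, 64/21)
Ac = (0, 0, -22/7)
Σ b_i: (-209/90)·1 + 21/10·1 + 11/9·1 = 1 ✓
b·c: 21/10·(-11/6) + 11/9·64/21 = -473/3780 ≠ 1/2 ⇒ order 1.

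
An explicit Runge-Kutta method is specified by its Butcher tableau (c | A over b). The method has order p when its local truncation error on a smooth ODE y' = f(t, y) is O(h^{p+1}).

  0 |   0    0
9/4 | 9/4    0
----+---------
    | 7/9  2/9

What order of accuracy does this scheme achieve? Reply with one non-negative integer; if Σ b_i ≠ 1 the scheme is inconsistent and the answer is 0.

2

b = (7/9, 2/9)
c = (0, 9/4)
Σ b_i: 7/9·1 + 2/9·1 = 1 ✓
b·c: 2/9·9/4 = 1/2 ✓; 2 stages ⇒ order 2.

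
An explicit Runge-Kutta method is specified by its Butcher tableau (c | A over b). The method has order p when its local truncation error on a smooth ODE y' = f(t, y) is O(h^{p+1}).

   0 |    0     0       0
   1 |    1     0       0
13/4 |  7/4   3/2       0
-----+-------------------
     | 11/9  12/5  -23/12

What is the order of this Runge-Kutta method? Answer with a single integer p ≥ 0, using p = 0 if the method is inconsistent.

b = (11/9, 12/5, -23/12)
c = (0, 1, 13/4)
Ac = (0, 0, 3/2)
Σ b_i: 11/9·1 + 12/5·1 + (-23/12)·1 = 307/180 ≠ 1 ⇒ order 0.

0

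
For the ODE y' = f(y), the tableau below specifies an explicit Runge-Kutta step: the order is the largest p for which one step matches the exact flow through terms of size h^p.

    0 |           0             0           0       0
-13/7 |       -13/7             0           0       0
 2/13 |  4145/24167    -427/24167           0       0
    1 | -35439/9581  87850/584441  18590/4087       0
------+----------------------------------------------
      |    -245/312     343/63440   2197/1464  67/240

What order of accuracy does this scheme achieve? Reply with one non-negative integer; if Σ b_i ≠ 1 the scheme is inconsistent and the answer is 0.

b = (-245/312, 343/63440, 2197/1464, 67/240)
c = (0, -13/7, 2/13, 1)
Ac = (0, 0, 61/1859, 310/737)
Σ b_i: (-245/312)·1 + 343/63440·1 + 2197/1464·1 + 67/240·1 = 1 ✓
b·c: 343/63440·(-13/7) + 2197/1464·2/13 + 67/240·1 = 1/2 ✓
b·c²: 343/63440·169/49 + 2197/1464·4/169 + 67/240·1 = 1/3 ✓
b·Ac: 2197/1464·61/1859 + 67/240·310/737 = 1/6 ✓
b·c³: 343/63440·(-2197/343) + 2197/1464·8/2197 + 67/240·1 = 1/4 ✓
b·(c∘Ac): 2197/1464·122/24167 + 67/240·310/737 = 1/8 ✓
b·Ac²: 2197/1464·(-61/1001) + 67/240·3230/5159 = 1/12 ✓
b·A²c: 67/240·10/67 = 1/24 ✓; 4 stages ⇒ order 4.

4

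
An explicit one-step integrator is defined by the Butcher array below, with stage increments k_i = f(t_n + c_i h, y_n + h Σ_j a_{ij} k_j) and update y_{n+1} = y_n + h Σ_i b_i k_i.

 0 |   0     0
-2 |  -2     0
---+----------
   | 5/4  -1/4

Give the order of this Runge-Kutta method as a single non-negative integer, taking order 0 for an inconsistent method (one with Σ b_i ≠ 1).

b = (5/4, -1/4)
c = (0, -2)
Σ b_i: 5/4·1 + (-1/4)·1 = 1 ✓
b·c: (-1/4)·(-2) = 1/2 ✓; 2 stages ⇒ order 2.

2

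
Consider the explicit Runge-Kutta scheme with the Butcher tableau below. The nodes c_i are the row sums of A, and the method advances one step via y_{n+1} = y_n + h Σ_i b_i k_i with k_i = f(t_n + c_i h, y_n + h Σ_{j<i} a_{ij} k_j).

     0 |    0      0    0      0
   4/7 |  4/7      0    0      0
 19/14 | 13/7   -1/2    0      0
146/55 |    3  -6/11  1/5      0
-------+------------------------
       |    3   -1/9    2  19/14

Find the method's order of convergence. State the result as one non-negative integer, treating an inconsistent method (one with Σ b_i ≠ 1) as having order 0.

0

b = (3, -1/9, 2, 19/14)
c = (0, 4/7, 19/14, 146/55)
Ac = (0, 0, -2/7, -31/770)
Σ b_i: 3·1 + (-1/9)·1 + 2·1 + 19/14·1 = 787/126 ≠ 1 ⇒ order 0.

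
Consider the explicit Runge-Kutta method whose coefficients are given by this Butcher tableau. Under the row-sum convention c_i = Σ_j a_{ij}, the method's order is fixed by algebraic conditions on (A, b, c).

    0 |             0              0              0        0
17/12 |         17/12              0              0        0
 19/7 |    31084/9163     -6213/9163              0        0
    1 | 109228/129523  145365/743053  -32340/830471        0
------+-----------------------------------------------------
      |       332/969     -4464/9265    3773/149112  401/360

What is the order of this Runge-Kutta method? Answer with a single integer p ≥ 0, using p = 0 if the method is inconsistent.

4

b = (332/969, -4464/9265, 3773/149112, 401/360)
c = (0, 17/12, 19/7, 1)
Ac = (0, 0, -2071/2156, 275/1604)
Σ b_i: 332/969·1 + (-4464/9265)·1 + 3773/149112·1 + 401/360·1 = 1 ✓
b·c: (-4464/9265)·17/12 + 3773/149112·19/7 + 401/360·1 = 1/2 ✓
b·c²: (-4464/9265)·289/144 + 3773/149112·361/49 + 401/360·1 = 1/3 ✓
b·Ac: 3773/149112·(-2071/2156) + 401/360·275/1604 = 1/6 ✓
b·c³: (-4464/9265)·4913/1728 + 3773/149112·6859/343 + 401/360·1 = 1/4 ✓
b·(c∘Ac): 3773/149112·(-39349/15092) + 401/360·275/1604 = 1/8 ✓
b·Ac²: 3773/149112·(-35207/25872) + 401/360·2035/19248 = 1/12 ✓
b·A²c: 401/360·15/401 = 1/24 ✓; 4 stages ⇒ order 4.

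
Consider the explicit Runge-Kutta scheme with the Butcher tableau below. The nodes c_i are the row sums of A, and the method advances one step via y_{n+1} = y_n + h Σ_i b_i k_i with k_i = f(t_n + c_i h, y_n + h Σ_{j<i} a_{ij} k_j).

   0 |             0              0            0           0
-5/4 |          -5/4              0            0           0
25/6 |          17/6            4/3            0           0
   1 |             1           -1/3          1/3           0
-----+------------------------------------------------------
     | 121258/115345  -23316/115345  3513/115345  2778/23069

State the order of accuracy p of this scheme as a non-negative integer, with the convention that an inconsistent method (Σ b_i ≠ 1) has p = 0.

3

b = (121258/115345, -23316/115345, 3513/115345, 2778/23069)
c = (0, -5/4, 25/6, 1)
Ac = (0, 0, -5/3, 65/36)
Σ b_i: 121258/115345·1 + (-23316/115345)·1 + 3513/115345·1 + 2778/23069·1 = 1 ✓
b·c: (-23316/115345)·(-5/4) + 3513/115345·25/6 + 2778/23069·1 = 1/2 ✓
b·c²: (-23316/115345)·25/16 + 3513/115345·625/36 + 2778/23069·1 = 1/3 ✓
b·Ac: 3513/115345·(-5/3) + 2778/23069·65/36 = 1/6 ✓
b·c³: (-23316/115345)·(-125/64) + 3513/115345·15625/216 + 2778/23069·1 = 9030307/3321936 ≠ 1/4 ⇒ order 3.
b·(c∘Ac): 3513/115345·(-125/18) + 2778/23069·65/36 = 410/69207 ≠ 1/8
b·Ac²: 3513/115345·25/12 + 2778/23069·2275/432 = 1158715/1660968 ≠ 1/12
b·A²c: 2778/23069·(-5/9) = -4630/69207 ≠ 1/24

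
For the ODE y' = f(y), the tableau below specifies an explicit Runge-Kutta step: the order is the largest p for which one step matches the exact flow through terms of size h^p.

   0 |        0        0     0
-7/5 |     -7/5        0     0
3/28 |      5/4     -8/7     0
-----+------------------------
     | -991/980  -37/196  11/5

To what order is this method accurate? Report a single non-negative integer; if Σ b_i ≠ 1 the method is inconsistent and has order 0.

b = (-991/980, -37/196, 11/5)
c = (0, -7/5, 3/28)
Ac = (0, 0, 8/5)
Σ b_i: (-991/980)·1 + (-37/196)·1 + 11/5·1 = 1 ✓
b·c: (-37/196)·(-7/5) + 11/5·3/28 = 1/2 ✓
b·c²: (-37/196)·49/25 + 11/5·9/784 = -6757/19600 ≠ 1/3 ⇒ order 2.
b·Ac: 11/5·8/5 = 88/25 ≠ 1/6

2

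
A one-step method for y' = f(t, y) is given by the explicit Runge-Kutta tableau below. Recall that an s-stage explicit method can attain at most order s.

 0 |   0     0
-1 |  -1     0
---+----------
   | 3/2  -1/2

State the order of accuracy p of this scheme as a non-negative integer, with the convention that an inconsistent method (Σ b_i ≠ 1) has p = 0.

b = (3/2, -1/2)
c = (0, -1)
Σ b_i: 3/2·1 + (-1/2)·1 = 1 ✓
b·c: (-1/2)·(-1) = 1/2 ✓; 2 stages ⇒ order 2.

2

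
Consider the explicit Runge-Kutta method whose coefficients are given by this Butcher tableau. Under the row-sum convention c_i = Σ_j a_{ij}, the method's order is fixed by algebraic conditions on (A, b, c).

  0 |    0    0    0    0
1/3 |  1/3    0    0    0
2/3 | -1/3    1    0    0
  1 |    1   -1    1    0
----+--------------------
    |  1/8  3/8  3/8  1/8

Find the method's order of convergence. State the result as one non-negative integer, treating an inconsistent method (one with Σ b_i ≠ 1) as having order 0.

b = (1/8, 3/8, 3/8, 1/8)
c = (0, 1/3, 2/3, 1)
Ac = (0, 0, 1/3, 1/3)
Σ b_i: 1/8·1 + 3/8·1 + 3/8·1 + 1/8·1 = 1 ✓
b·c: 3/8·1/3 + 3/8·2/3 + 1/8·1 = 1/2 ✓
b·c²: 3/8·1/9 + 3/8·4/9 + 1/8·1 = 1/3 ✓
b·Ac: 3/8·1/3 + 1/8·1/3 = 1/6 ✓
b·c³: 3/8·1/27 + 3/8·8/27 + 1/8·1 = 1/4 ✓
b·(c∘Ac): 3/8·2/9 + 1/8·1/3 = 1/8 ✓
b·Ac²: 3/8·1/9 + 1/8·1/3 = 1/12 ✓
b·A²c: 1/8·1/3 = 1/24 ✓; 4 stages ⇒ order 4.

4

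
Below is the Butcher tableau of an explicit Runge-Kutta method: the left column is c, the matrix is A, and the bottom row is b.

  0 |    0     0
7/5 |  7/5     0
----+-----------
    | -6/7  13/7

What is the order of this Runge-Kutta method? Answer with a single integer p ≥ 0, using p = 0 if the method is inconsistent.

1

b = (-6/7, 13/7)
c = (0, 7/5)
Σ b_i: (-6/7)·1 + 13/7·1 = 1 ✓
b·c: 13/7·7/5 = 13/5 ≠ 1/2 ⇒ order 1.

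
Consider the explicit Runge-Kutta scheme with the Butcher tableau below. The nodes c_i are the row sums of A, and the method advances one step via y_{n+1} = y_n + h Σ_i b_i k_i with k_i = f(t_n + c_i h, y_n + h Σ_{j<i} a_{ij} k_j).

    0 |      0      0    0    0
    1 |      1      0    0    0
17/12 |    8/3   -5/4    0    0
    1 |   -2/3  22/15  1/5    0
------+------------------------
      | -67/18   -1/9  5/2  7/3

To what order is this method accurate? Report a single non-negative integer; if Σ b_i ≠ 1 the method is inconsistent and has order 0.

1

b = (-67/18, -1/9, 5/2, 7/3)
c = (0, 1, 17/12, 1)
Ac = (0, 0, -5/4, 7/4)
Σ b_i: (-67/18)·1 + (-1/9)·1 + 5/2·1 + 7/3·1 = 1 ✓
b·c: (-1/9)·1 + 5/2·17/12 + 7/3·1 = 415/72 ≠ 1/2 ⇒ order 1.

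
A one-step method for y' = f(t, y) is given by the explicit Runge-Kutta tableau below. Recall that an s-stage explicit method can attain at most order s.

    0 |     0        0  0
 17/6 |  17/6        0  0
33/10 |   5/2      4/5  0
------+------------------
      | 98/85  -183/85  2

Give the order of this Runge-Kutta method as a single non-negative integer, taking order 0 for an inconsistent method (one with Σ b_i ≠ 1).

b = (98/85, -183/85, 2)
c = (0, 17/6, 33/10)
Ac = (0, 0, 34/15)
Σ b_i: 98/85·1 + (-183/85)·1 + 2·1 = 1 ✓
b·c: (-183/85)·17/6 + 2·33/10 = 1/2 ✓
b·c²: (-183/85)·289/36 + 2·1089/100 = 1349/300 ≠ 1/3 ⇒ order 2.
b·Ac: 2·34/15 = 68/15 ≠ 1/6

2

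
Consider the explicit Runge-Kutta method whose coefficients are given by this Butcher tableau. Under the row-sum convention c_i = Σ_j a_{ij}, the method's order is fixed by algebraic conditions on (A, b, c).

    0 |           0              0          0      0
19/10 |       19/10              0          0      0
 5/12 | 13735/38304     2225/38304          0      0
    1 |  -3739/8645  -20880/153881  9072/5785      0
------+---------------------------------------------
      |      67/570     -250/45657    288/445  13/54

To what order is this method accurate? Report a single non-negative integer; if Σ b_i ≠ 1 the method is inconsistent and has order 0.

b = (67/570, -250/45657, 288/445, 13/54)
c = (0, 19/10, 5/12, 1)
Ac = (0, 0, 445/4032, 36/91)
Σ b_i: 67/570·1 + (-250/45657)·1 + 288/445·1 + 13/54·1 = 1 ✓
b·c: (-250/45657)·19/10 + 288/445·5/12 + 13/54·1 = 1/2 ✓
b·c²: (-250/45657)·361/100 + 288/445·25/144 + 13/54·1 = 1/3 ✓
b·Ac: 288/445·445/4032 + 13/54·36/91 = 1/6 ✓
b·c³: (-250/45657)·6859/1000 + 288/445·125/1728 + 13/54·1 = 1/4 ✓
b·(c∘Ac): 288/445·2225/48384 + 13/54·36/91 = 1/8 ✓
b·Ac²: 288/445·1691/8064 + 13/54·(-99/455) = 1/12 ✓
b·A²c: 13/54·9/52 = 1/24 ✓; 4 stages ⇒ order 4.

4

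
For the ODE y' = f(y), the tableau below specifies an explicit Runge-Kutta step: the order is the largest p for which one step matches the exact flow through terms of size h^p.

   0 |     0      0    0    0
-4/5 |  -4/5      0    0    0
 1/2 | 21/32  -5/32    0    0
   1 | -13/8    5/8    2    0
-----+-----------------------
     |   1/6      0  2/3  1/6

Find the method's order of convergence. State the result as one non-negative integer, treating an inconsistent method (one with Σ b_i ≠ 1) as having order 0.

4

b = (1/6, 0, 2/3, 1/6)
c = (0, -4/5, 1/2, 1)
Ac = (0, 0, 1/8, 1/2)
Σ b_i: 1/6·1 + 2/3·1 + 1/6·1 = 1 ✓
b·c: 2/3·1/2 + 1/6·1 = 1/2 ✓
b·c²: 2/3·1/4 + 1/6·1 = 1/3 ✓
b·Ac: 2/3·1/8 + 1/6·1/2 = 1/6 ✓
b·c³: 2/3·1/8 + 1/6·1 = 1/4 ✓
b·(c∘Ac): 2/3·1/16 + 1/6·1/2 = 1/8 ✓
b·Ac²: 2/3·(-1/10) + 1/6·9/10 = 1/12 ✓
b·A²c: 1/6·1/4 = 1/24 ✓; 4 stages ⇒ order 4.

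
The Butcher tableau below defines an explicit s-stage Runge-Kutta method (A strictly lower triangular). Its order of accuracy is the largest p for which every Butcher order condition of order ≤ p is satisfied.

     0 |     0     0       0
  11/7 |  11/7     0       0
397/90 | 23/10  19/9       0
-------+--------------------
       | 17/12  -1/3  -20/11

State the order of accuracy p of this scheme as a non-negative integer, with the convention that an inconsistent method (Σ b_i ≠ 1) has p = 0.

b = (17/12, -1/3, -20/11)
c = (0, 11/7, 397/90)
Ac = (0, 0, 209/63)
Σ b_i: 17/12·1 + (-1/3)·1 + (-20/11)·1 = -97/132 ≠ 1 ⇒ order 0.

0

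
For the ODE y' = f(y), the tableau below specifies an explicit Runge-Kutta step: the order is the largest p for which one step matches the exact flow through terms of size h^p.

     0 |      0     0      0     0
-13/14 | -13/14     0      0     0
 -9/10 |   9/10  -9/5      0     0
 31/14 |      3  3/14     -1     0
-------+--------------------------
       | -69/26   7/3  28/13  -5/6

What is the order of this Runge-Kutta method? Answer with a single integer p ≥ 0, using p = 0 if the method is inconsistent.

b = (-69/26, 7/3, 28/13, -5/6)
c = (0, -13/14, -9/10, 31/14)
Ac = (0, 0, 117/70, 687/980)
Σ b_i: (-69/26)·1 + 7/3·1 + 28/13·1 + (-5/6)·1 = 1 ✓
b·c: 7/3·(-13/14) + 28/13·(-9/10) + (-5/6)·31/14 = -32489/5460 ≠ 1/2 ⇒ order 1.

1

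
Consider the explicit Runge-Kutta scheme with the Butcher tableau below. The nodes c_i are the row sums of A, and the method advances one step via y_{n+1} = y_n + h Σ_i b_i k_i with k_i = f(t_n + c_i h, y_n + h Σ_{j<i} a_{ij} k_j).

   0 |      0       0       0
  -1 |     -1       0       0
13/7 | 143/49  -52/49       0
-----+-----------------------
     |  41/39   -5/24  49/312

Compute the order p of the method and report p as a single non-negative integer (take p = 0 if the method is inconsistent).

3

b = (41/39, -5/24, 49/312)
c = (0, -1, 13/7)
Ac = (0, 0, 52/49)
Σ b_i: 41/39·1 + (-5/24)·1 + 49/312·1 = 1 ✓
b·c: (-5/24)·(-1) + 49/312·13/7 = 1/2 ✓
b·c²: (-5/24)·1 + 49/312·169/49 = 1/3 ✓
b·Ac: 49/312·52/49 = 1/6 ✓; 3 stages ⇒ order 3.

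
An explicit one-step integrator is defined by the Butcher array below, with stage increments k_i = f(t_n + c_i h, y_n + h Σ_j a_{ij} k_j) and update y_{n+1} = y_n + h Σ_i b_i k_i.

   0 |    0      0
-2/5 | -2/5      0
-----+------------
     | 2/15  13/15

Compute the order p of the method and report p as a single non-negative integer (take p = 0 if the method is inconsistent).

b = (2/15, 13/15)
c = (0, -2/5)
Σ b_i: 2/15·1 + 13/15·1 = 1 ✓
b·c: 13/15·(-2/5) = -26/75 ≠ 1/2 ⇒ order 1.

1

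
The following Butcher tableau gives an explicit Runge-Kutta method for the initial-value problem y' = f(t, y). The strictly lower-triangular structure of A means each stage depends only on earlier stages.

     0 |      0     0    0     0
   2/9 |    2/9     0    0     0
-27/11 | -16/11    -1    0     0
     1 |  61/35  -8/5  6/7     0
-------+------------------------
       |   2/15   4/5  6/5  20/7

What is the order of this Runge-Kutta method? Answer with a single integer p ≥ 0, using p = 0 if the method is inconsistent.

b = (2/15, 4/5, 6/5, 20/7)
c = (0, 2/9, -27/11, 1)
Ac = (0, 0, -2/9, -8522/3465)
Σ b_i: 2/15·1 + 4/5·1 + 6/5·1 + 20/7·1 = 524/105 ≠ 1 ⇒ order 0.

0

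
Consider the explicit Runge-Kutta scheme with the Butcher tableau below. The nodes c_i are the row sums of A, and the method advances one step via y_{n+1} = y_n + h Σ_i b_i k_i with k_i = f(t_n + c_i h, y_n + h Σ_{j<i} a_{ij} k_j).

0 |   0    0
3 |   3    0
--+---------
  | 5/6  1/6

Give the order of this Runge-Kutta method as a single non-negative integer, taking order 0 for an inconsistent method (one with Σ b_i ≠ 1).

b = (5/6, 1/6)
c = (0, 3)
Σ b_i: 5/6·1 + 1/6·1 = 1 ✓
b·c: 1/6·3 = 1/2 ✓; 2 stages ⇒ order 2.

2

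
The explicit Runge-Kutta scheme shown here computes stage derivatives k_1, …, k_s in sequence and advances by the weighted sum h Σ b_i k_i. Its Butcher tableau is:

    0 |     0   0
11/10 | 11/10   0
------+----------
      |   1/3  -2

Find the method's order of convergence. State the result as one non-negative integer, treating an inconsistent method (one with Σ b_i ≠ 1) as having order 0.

0

b = (1/3, -2)
c = (0, 11/10)
Σ b_i: 1/3·1 + (-2)·1 = -5/3 ≠ 1 ⇒ order 0.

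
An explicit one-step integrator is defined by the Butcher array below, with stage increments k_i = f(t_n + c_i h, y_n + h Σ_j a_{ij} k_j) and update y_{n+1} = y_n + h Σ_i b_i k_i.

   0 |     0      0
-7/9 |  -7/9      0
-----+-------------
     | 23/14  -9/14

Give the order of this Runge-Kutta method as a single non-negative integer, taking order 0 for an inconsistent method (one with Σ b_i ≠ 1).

b = (23/14, -9/14)
c = (0, -7/9)
Σ b_i: 23/14·1 + (-9/14)·1 = 1 ✓
b·c: (-9/14)·(-7/9) = 1/2 ✓; 2 stages ⇒ order 2.

2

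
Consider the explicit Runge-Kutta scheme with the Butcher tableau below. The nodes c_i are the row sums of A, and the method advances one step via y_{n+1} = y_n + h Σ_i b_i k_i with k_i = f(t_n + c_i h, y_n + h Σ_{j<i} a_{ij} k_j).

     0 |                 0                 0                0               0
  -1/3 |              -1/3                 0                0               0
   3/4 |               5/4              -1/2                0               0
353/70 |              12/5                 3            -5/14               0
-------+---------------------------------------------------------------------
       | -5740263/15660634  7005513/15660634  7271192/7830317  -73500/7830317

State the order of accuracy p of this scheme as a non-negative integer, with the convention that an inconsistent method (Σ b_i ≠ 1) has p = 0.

b = (-5740263/15660634, 7005513/15660634, 7271192/7830317, -73500/7830317)
c = (0, -1/3, 3/4, 353/70)
Ac = (0, 0, 1/6, -71/56)
Σ b_i: (-5740263/15660634)·1 + 7005513/15660634·1 + 7271192/7830317·1 + (-73500/7830317)·1 = 1 ✓
b·c: 7005513/15660634·(-1/3) + 7271192/7830317·3/4 + (-73500/7830317)·353/70 = 1/2 ✓
b·c²: 7005513/15660634·1/9 + 7271192/7830317·9/16 + (-73500/7830317)·124609/4900 = 1/3 ✓
b·Ac: 7271192/7830317·1/6 + (-73500/7830317)·(-71/56) = 1/6 ✓
b·c³: 7005513/15660634·(-1/27) + 7271192/7830317·27/64 + (-73500/7830317)·43986977/343000 = -3269941105/3946479768 ≠ 1/4 ⇒ order 3.
b·(c∘Ac): 7271192/7830317·1/8 + (-73500/7830317)·(-25063/3920) = 5515321/31321268 ≠ 1/8
b·Ac²: 7271192/7830317·(-1/18) + (-73500/7830317)·89/672 = -29785643/563782824 ≠ 1/12
b·A²c: (-73500/7830317)·(-5/84) = 4375/7830317 ≠ 1/24

3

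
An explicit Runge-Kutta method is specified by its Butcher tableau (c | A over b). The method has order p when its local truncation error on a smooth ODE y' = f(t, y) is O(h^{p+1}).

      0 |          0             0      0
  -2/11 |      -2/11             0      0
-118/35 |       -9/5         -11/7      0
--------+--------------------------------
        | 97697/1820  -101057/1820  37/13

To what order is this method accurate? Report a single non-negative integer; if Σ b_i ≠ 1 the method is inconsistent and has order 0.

2

b = (97697/1820, -101057/1820, 37/13)
c = (0, -2/11, -118/35)
Ac = (0, 0, 2/7)
Σ b_i: 97697/1820·1 + (-101057/1820)·1 + 37/13·1 = 1 ✓
b·c: (-101057/1820)·(-2/11) + 37/13·(-118/35) = 1/2 ✓
b·c²: (-101057/1820)·4/121 + 37/13·13924/1225 = 5345523/175175 ≠ 1/3 ⇒ order 2.
b·Ac: 37/13·2/7 = 74/91 ≠ 1/6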